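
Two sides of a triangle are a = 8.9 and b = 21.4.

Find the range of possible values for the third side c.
Triangle inequality: |a − b| < c < a + b
|a − b| = |8.9 − 21.4| = 12.5
a + b = 8.9 + 21.4 = 30.3

12.5 < c < 30.3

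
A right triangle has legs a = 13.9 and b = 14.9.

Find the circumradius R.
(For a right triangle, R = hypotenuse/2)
Hypotenuse c = √(a² + b²) = √(193.21 + 222.01) = √415.22 ≈ 20.3769
R = c/2 ≈ 20.3769/2 ≈ 10.1885

R = 10.19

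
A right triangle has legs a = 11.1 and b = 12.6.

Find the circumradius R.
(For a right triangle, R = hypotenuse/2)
Hypotenuse c = √(a² + b²) = √(123.21 + 158.76) = √281.97 ≈ 16.792
R = c/2 ≈ 16.792/2 ≈ 8.39598

R = 8.396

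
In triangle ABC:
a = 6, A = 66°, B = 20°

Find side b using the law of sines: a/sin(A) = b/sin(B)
a/sin(A) = b/sin(B)  ⇒  b = a·sin(B)/sin(A) = 6·sin(20°)/sin(66°)
sin(20°) ≈ 0.34202, sin(66°) ≈ 0.913545
b ≈ 6·0.34202/0.913545 ≈ 2.05212/0.913545 ≈ 2.24633

b = 2.246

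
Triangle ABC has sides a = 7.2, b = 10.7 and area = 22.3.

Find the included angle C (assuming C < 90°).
Area = ½·a·b·sin(C)  ⇒  sin(C) = 2·Area/(a·b) = 2·22.3/(7.2·10.7) = 44.6/77.04 ≈ 0.57892
C = arcsin(0.57892) ≈ 35.3746° (taking the acute solution since C < 90°)

C = 35.37°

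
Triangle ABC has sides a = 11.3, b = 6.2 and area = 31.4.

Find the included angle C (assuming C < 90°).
Area = ½·a·b·sin(C)  ⇒  sin(C) = 2·Area/(a·b) = 2·31.4/(11.3·6.2) = 62.8/70.06 ≈ 0.896375
C = arcsin(0.896375) ≈ 63.6855° (taking the acute solution since C < 90°)

C = 63.69°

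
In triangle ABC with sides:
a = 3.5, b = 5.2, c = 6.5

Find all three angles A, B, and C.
Law of cosines for each angle (a² = 12.25, b² = 27.04, c² = 42.25):
cos(A) = (b² + c² − a²)/(2bc) = (27.04 + 42.25 − 12.25)/(2·5.2·6.5) = 57.04/67.6 ≈ 0.843787  ⇒  A ≈ 32.4578°
cos(B) = (a² + c² − b²)/(2ac) = (12.25 + 42.25 − 27.04)/(2·3.5·6.5) = 27.46/45.5 ≈ 0.603516  ⇒  B ≈ 52.8778°
cos(C) = (a² + b² − c²)/(2ab) = (12.25 + 27.04 − 42.25)/(2·3.5·5.2) = -2.96/36.4 ≈ -0.0813187  ⇒  C ≈ 94.6644°
Check: A + B + C ≈ 180°

A = 32.46°, B = 52.88°, C = 94.66°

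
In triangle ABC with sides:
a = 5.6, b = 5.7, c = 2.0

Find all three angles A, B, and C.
Law of cosines for each angle (a² = 31.36, b² = 32.49, c² = 4):
cos(A) = (b² + c² − a²)/(2bc) = (32.49 + 4 − 31.36)/(2·5.7·2.0) = 5.13/22.8 ≈ 0.225  ⇒  A ≈ 76.9971°
cos(B) = (a² + c² − b²)/(2ac) = (31.36 + 4 − 32.49)/(2·5.6·2.0) = 2.87/22.4 ≈ 0.128125  ⇒  B ≈ 82.6387°
cos(C) = (a² + b² − c²)/(2ab) = (31.36 + 32.49 − 4)/(2·5.6·5.7) = 59.85/63.84 ≈ 0.9375  ⇒  C ≈ 20.3641°
Check: A + B + C ≈ 180°

A = 77°, B = 82.64°, C = 20.36°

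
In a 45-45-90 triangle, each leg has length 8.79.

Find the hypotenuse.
In a 45-45-90 triangle the sides are in ratio 1 : 1 : √2, so hypotenuse = leg·√2.
Hypotenuse = 8.79·√2 ≈ 8.79·1.41421 ≈ 12.4309

Hypotenuse = 8.79√2 = 12.43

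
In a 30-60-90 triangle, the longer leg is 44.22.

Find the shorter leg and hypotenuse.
In a 30-60-90 triangle the sides are in ratio 1 : √3 : 2, so short leg = long leg/√3 and hypotenuse = 2·(short leg).
Short leg = 44.22/√3 ≈ 44.22/1.73205 ≈ 25.5304
Hypotenuse = 2·25.5304 ≈ 51.0609

Short leg = 25.53, Hypotenuse = 51.06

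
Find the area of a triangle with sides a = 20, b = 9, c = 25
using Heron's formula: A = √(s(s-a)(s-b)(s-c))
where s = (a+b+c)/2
s = (20 + 9 + 25)/2 = 54/2 = 27
s − a = 7, s − b = 18, s − c = 2
s(s−a)(s−b)(s−c) = 27·7·18·2 = 6804
Area = √6804 ≈ 82.4864

s = 27.0, Area = 82.49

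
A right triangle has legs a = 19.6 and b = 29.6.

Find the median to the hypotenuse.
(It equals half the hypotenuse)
Hypotenuse c = √(a² + b²) = √(384.16 + 876.16) = √1260.32 ≈ 35.501
Median to hypotenuse = c/2 ≈ 35.501/2 ≈ 17.7505

Median = 17.75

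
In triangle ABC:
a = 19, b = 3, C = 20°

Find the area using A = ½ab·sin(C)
A = ½·a·b·sin(C) = ½·19·3·sin(20°)
sin(20°) ≈ 0.34202
A ≈ ½·57·0.34202 = 28.5·0.34202 ≈ 9.74757

Area = 9.748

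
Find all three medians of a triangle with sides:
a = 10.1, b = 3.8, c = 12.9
Median formula: m_a = ½√(2b² + 2c² − a²) (and cyclically). a² = 102.01, b² = 14.44, c² = 166.41.
m_a = ½√(2·14.44 + 2·166.41 − 102.01) = ½√259.69 ≈ ½·16.1149 ≈ 8.05745
m_b = ½√(2·102.01 + 2·166.41 − 14.44) = ½√522.4 ≈ ½·22.8561 ≈ 11.428
m_c = ½√(2·102.01 + 2·14.44 − 166.41) = ½√66.49 ≈ ½·8.15414 ≈ 4.07707

m_a = 8.057, m_b = 11.43, m_c = 4.077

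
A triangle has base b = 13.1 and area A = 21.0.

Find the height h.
A = ½·b·h  ⇒  h = 2A/b = 2·21.0/13.1 = 42/13.1 ≈ 3.20611

h = 3.206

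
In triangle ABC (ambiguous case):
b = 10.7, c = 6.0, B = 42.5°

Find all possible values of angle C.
b/sin(B) = c/sin(C)  ⇒  sin(C) = c·sin(B)/b = 6.0·sin(42.5°)/10.7
sin(42.5°) ≈ 0.67559
sin(C) ≈ 6.0·0.67559/10.7 ≈ 4.05354/10.7 ≈ 0.378836
Candidate 1: C₁ = arcsin(0.378836) ≈ 22.2616°  →  A = 180° − 42.5° − 22.2616° ≈ 115.238° > 0, valid
Candidate 2: C₂ = 180° − C₁ ≈ 157.738°  →  A = 180° − 42.5° − 157.738° ≈ -20.2384° ≤ 0, not a valid triangle

C = 22.26° (one solution)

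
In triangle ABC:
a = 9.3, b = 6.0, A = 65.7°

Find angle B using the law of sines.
a/sin(A) = b/sin(B)  ⇒  sin(B) = b·sin(A)/a = 6.0·sin(65.7°)/9.3
sin(65.7°) ≈ 0.911403
sin(B) ≈ 6.0·0.911403/9.3 ≈ 5.46842/9.3 ≈ 0.588002
B = arcsin(0.588002) ≈ 36.0154°
(Since b ≤ a we need B ≤ A, so the obtuse alternative 180° − 36.0154° ≈ 143.985° is rejected.)

B = 36.02°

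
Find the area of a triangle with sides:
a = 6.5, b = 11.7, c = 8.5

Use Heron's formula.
s = (6.5 + 11.7 + 8.5)/2 = 26.7/2 = 13.35
s − a = 6.85, s − b = 1.65, s − c = 4.85
s(s−a)(s−b)(s−c) = 13.35·6.85·1.65·4.85 ≈ 731.809
Area = √731.809 ≈ 27.052

Area = 27.05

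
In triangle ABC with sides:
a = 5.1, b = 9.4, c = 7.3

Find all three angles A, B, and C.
Law of cosines for each angle (a² = 26.01, b² = 88.36, c² = 53.29):
cos(A) = (b² + c² − a²)/(2bc) = (88.36 + 53.29 − 26.01)/(2·9.4·7.3) = 115.64/137.24 ≈ 0.842611  ⇒  A ≈ 32.5831°
cos(B) = (a² + c² − b²)/(2ac) = (26.01 + 53.29 − 88.36)/(2·5.1·7.3) = -9.06/74.46 ≈ -0.121676  ⇒  B ≈ 96.9888°
cos(C) = (a² + b² − c²)/(2ab) = (26.01 + 88.36 − 53.29)/(2·5.1·9.4) = 61.08/95.88 ≈ 0.637046  ⇒  C ≈ 50.4281°
Check: A + B + C ≈ 180°

A = 32.58°, B = 96.99°, C = 50.43°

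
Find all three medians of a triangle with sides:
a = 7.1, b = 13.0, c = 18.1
Median formula: m_a = ½√(2b² + 2c² − a²) (and cyclically). a² = 50.41, b² = 169, c² = 327.61.
m_a = ½√(2·169 + 2·327.61 − 50.41) = ½√942.81 ≈ ½·30.7052 ≈ 15.3526
m_b = ½√(2·50.41 + 2·327.61 − 169) = ½√587.04 ≈ ½·24.2289 ≈ 12.1145
m_c = ½√(2·50.41 + 2·169 − 327.61) = ½√111.21 ≈ ½·10.5456 ≈ 5.27281

m_a = 15.35, m_b = 12.11, m_c = 5.273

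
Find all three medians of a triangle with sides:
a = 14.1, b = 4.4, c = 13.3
Median formula: m_a = ½√(2b² + 2c² − a²) (and cyclically). a² = 198.81, b² = 19.36, c² = 176.89.
m_a = ½√(2·19.36 + 2·176.89 − 198.81) = ½√193.69 ≈ ½·13.9173 ≈ 6.95863
m_b = ½√(2·198.81 + 2·176.89 − 19.36) = ½√732.04 ≈ ½·27.0562 ≈ 13.5281
m_c = ½√(2·198.81 + 2·19.36 − 176.89) = ½√259.45 ≈ ½·16.1075 ≈ 8.05373

m_a = 6.959, m_b = 13.53, m_c = 8.054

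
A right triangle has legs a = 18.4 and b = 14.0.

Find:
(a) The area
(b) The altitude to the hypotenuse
(a) The legs are perpendicular, so Area = ½·a·b = ½·18.4·14.0 = ½·257.6 = 128.8
(b) Hypotenuse c = √(a² + b²) = √(338.56 + 196) = √534.56 ≈ 23.1206
    Area = ½·c·h_c  ⇒  h_c = 2·Area/c = 257.6/23.1206 ≈ 11.1416

Area = 128.8, h_c = 11.14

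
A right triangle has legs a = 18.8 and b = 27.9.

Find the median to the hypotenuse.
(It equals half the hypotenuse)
Hypotenuse c = √(a² + b²) = √(353.44 + 778.41) = √1131.85 ≈ 33.643
Median to hypotenuse = c/2 ≈ 33.643/2 ≈ 16.8215

Median = 16.82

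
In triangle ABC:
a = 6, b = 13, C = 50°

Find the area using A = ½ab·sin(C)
A = ½·a·b·sin(C) = ½·6·13·sin(50°)
sin(50°) ≈ 0.766044
A ≈ ½·78·0.766044 = 39·0.766044 ≈ 29.8757

Area = 29.88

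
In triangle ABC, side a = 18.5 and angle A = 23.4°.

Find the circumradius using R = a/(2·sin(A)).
R = a/(2·sin(A)) = 18.5/(2·sin(23.4°))
sin(23.4°) ≈ 0.397148
R ≈ 18.5/(2·0.397148) = 18.5/0.794296 ≈ 23.2911

R = 23.29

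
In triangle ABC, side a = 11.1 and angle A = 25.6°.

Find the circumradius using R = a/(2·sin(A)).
R = a/(2·sin(A)) = 11.1/(2·sin(25.6°))
sin(25.6°) ≈ 0.432086
R ≈ 11.1/(2·0.432086) = 11.1/0.864171 ≈ 12.8447

R = 12.84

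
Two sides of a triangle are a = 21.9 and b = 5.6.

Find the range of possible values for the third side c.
Triangle inequality: |a − b| < c < a + b
|a − b| = |21.9 − 5.6| = 16.3
a + b = 21.9 + 5.6 = 27.5

16.3 < c < 27.5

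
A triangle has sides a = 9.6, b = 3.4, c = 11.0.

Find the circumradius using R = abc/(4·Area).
First find the area with Heron's formula.
s = (9.6 + 3.4 + 11.0)/2 = 12
Area = √(s(s−a)(s−b)(s−c)) = √(12·2.4·8.6·1) ≈ √247.68 ≈ 15.7379
abc = 9.6·3.4·11.0 = 359.04
R = abc/(4·Area) ≈ 359.04/(4·15.7379) = 359.04/62.9514 ≈ 5.70345

R = 5.703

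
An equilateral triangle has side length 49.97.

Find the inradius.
r = Area/s with s the semi-perimeter.
Area = (√3/4)·49.97² = (√3/4)·2497.0009 ≈ 0.433013·2497.0009 ≈ 1081.23
s = 3·49.97/2 = 74.955
r ≈ 1081.23/74.955 ≈ 14.4251
(Equivalently r = side/(2√3) = 49.97/3.4641 ≈ 14.4251.)

r = 14.43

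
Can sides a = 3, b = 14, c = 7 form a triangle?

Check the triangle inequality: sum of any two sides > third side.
a + b vs c: 3 + 14 = 17 > 7  ✓
a + c vs b: 3 + 7 = 10 ≤ 14  ✗
b + c vs a: 14 + 7 = 21 > 3  ✓

No: 3 + 7 = 10 is not > 14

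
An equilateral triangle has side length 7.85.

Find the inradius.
r = Area/s with s the semi-perimeter.
Area = (√3/4)·7.85² = (√3/4)·61.6225 ≈ 0.433013·61.6225 ≈ 26.6833
s = 3·7.85/2 = 11.775
r ≈ 26.6833/11.775 ≈ 2.2661
(Equivalently r = side/(2√3) = 7.85/3.4641 ≈ 2.2661.)

r = 2.266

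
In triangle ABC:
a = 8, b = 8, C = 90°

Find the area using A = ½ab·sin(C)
A = ½·a·b·sin(C) = ½·8·8·sin(90°)
sin(90°) ≈ 1
A ≈ ½·64·1 = 32·1 ≈ 32

Area = 32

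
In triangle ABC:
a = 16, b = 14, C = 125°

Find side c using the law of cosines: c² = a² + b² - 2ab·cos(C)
c² = 16² + 14² − 2·16·14·cos(125°)
cos(125°) ≈ -0.573576
c² ≈ 256 + 196 − 448·(-0.573576) ≈ 452 + 256.962 ≈ 708.962
c ≈ √708.962 ≈ 26.6263

c = 26.63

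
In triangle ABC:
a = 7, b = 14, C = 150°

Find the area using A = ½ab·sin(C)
A = ½·a·b·sin(C) = ½·7·14·sin(150°)
sin(150°) ≈ 0.5
A ≈ ½·98·0.5 = 49·0.5 ≈ 24.5

Area = 24.5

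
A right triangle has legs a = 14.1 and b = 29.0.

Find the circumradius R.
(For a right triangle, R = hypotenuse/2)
Hypotenuse c = √(a² + b²) = √(198.81 + 841) = √1039.81 ≈ 32.2461
R = c/2 ≈ 32.2461/2 ≈ 16.123

R = 16.12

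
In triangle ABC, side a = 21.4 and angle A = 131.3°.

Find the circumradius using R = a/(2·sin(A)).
R = a/(2·sin(A)) = 21.4/(2·sin(131.3°))
sin(131.3°) ≈ 0.751264
R ≈ 21.4/(2·0.751264) = 21.4/1.50253 ≈ 14.2427

R = 14.24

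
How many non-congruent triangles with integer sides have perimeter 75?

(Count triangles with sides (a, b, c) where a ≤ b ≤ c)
Let a ≤ b ≤ c with a + b + c = 75. The only binding inequality is a + b > c, i.e. 75 − c > c, so c < 75/2; and c ≥ 75/3 since c is the largest side.
So 25 ≤ c ≤ 37. For each c, b runs from ⌈(75 − c)/2⌉ up to c (then a = 75 − b − c satisfies 1 ≤ a ≤ b automatically), giving c − ⌈(75 − c)/2⌉ + 1 choices.
Summing over c: 1 + 2 + 4 + 5 + … + 17 + 19  (13 terms, c = 25, …, 37) = 127
Check (closed form: nearest integer to p²/48 for even p, (p+3)²/48 for odd p): (75+3)²/48 = 78²/48 = 6084/48 ≈ 126.75 → 127

127 triangles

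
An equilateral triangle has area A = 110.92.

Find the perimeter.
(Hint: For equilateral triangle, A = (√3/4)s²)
A = (√3/4)s²  ⇒  s² = 4A/√3 = 4·110.92/√3 = 443.68/1.73205 ≈ 256.159
s ≈ √256.159 ≈ 16.005
Perimeter = 3s ≈ 3·16.005 ≈ 48.0149

Perimeter = 48.01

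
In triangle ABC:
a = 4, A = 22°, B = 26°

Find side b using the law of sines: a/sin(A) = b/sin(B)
a/sin(A) = b/sin(B)  ⇒  b = a·sin(B)/sin(A) = 4·sin(26°)/sin(22°)
sin(26°) ≈ 0.438371, sin(22°) ≈ 0.374607
b ≈ 4·0.438371/0.374607 ≈ 1.75348/0.374607 ≈ 4.68087

b = 4.681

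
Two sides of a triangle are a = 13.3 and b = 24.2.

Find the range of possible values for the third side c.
Triangle inequality: |a − b| < c < a + b
|a − b| = |13.3 − 24.2| = 10.9
a + b = 13.3 + 24.2 = 37.5

10.9 < c < 37.5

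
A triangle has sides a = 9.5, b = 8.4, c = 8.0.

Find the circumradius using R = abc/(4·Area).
First find the area with Heron's formula.
s = (9.5 + 8.4 + 8.0)/2 = 12.95
Area = √(s(s−a)(s−b)(s−c)) = √(12.95·3.45·4.55·4.95) ≈ √1006.25 ≈ 31.7214
abc = 9.5·8.4·8.0 = 638.4
R = abc/(4·Area) ≈ 638.4/(4·31.7214) = 638.4/126.886 ≈ 5.0313

R = 5.031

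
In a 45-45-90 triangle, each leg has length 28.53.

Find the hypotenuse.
In a 45-45-90 triangle the sides are in ratio 1 : 1 : √2, so hypotenuse = leg·√2.
Hypotenuse = 28.53·√2 ≈ 28.53·1.41421 ≈ 40.3475

Hypotenuse = 28.53√2 = 40.35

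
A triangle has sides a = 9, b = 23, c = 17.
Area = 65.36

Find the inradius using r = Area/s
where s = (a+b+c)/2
s = (9 + 23 + 17)/2 = 49/2 = 24.5
r = Area/s = 65.36/24.5 ≈ 2.66776

r = 2.668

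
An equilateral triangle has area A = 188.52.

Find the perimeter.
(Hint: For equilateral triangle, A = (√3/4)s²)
A = (√3/4)s²  ⇒  s² = 4A/√3 = 4·188.52/√3 = 754.08/1.73205 ≈ 435.368
s ≈ √435.368 ≈ 20.8655
Perimeter = 3s ≈ 3·20.8655 ≈ 62.5964

Perimeter = 62.6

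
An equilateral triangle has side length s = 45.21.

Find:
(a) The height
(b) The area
(a) The height splits the triangle into two 30-60-90 halves: h = s·√3/2 = 45.21·1.73205/2 ≈ 78.306/2 ≈ 39.153
(b) Area = (√3/4)·s² = (√3/4)·45.21² = (√3/4)·2043.9441 ≈ 0.433013·2043.9441 ≈ 885.054

Height = 39.15, Area = 885.1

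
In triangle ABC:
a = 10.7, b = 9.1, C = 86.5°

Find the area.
Two sides and the included angle (SAS): A = ½·a·b·sin(C) = ½·10.7·9.1·sin(86.5°)
sin(86.5°) ≈ 0.998135
A ≈ ½·97.37·0.998135 = 48.685·0.998135 ≈ 48.5942

Area = 48.59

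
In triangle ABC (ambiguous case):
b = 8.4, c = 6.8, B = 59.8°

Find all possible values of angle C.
b/sin(B) = c/sin(C)  ⇒  sin(C) = c·sin(B)/b = 6.8·sin(59.8°)/8.4
sin(59.8°) ≈ 0.864275
sin(C) ≈ 6.8·0.864275/8.4 ≈ 5.87707/8.4 ≈ 0.699651
Candidate 1: C₁ = arcsin(0.699651) ≈ 44.399°  →  A = 180° − 59.8° − 44.399° ≈ 75.801° > 0, valid
Candidate 2: C₂ = 180° − C₁ ≈ 135.601°  →  A = 180° − 59.8° − 135.601° ≈ -15.401° ≤ 0, not a valid triangle

C = 44.4° (one solution)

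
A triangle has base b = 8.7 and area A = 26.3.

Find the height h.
A = ½·b·h  ⇒  h = 2A/b = 2·26.3/8.7 = 52.6/8.7 ≈ 6.04598

h = 6.046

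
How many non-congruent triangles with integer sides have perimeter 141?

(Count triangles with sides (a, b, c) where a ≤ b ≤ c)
Let a ≤ b ≤ c with a + b + c = 141. The only binding inequality is a + b > c, i.e. 141 − c > c, so c < 141/2; and c ≥ 141/3 since c is the largest side.
So 47 ≤ c ≤ 70. For each c, b runs from ⌈(141 − c)/2⌉ up to c (then a = 141 − b − c satisfies 1 ≤ a ≤ b automatically), giving c − ⌈(141 − c)/2⌉ + 1 choices.
Summing over c: 1 + 2 + 4 + 5 + … + 34 + 35  (24 terms, c = 47, …, 70) = 432
Check (closed form: nearest integer to p²/48 for even p, (p+3)²/48 for odd p): (141+3)²/48 = 144²/48 = 20736/48 ≈ 432.00 → 432

432 triangles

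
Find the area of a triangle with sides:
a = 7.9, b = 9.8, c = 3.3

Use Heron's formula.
s = (7.9 + 9.8 + 3.3)/2 = 21/2 = 10.5
s − a = 2.6, s − b = 0.7, s − c = 7.2
s(s−a)(s−b)(s−c) = 10.5·2.6·0.7·7.2 ≈ 137.592
Area = √137.592 ≈ 11.73

Area = 11.73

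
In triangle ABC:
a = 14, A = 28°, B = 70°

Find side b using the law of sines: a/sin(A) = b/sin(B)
a/sin(A) = b/sin(B)  ⇒  b = a·sin(B)/sin(A) = 14·sin(70°)/sin(28°)
sin(70°) ≈ 0.939693, sin(28°) ≈ 0.469472
b ≈ 14·0.939693/0.469472 ≈ 13.1557/0.469472 ≈ 28.0224

b = 28.02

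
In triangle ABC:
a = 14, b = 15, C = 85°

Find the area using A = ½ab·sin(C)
A = ½·a·b·sin(C) = ½·14·15·sin(85°)
sin(85°) ≈ 0.996195
A ≈ ½·210·0.996195 = 105·0.996195 ≈ 104.6

Area = 104.6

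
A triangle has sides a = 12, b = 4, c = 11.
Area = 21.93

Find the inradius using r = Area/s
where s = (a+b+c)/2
s = (12 + 4 + 11)/2 = 27/2 = 13.5
r = Area/s = 21.93/13.5 ≈ 1.62444

r = 1.624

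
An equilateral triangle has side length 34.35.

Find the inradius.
r = Area/s with s the semi-perimeter.
Area = (√3/4)·34.35² = (√3/4)·1179.9225 ≈ 0.433013·1179.9225 ≈ 510.921
s = 3·34.35/2 = 51.525
r ≈ 510.921/51.525 ≈ 9.91599
(Equivalently r = side/(2√3) = 34.35/3.4641 ≈ 9.91599.)

r = 9.916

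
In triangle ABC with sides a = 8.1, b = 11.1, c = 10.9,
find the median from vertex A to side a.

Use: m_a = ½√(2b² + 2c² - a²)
m_a = ½√(2·11.1² + 2·10.9² − 8.1²) = ½√(2·123.21 + 2·118.81 − 65.61) = ½√(246.42 + 237.62 − 65.61) = ½√418.43
√418.43 ≈ 20.4556, so m_a ≈ 10.2278

m_a = 10.23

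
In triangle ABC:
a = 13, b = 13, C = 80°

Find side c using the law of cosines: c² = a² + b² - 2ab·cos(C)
c² = 13² + 13² − 2·13·13·cos(80°)
cos(80°) ≈ 0.173648
c² ≈ 169 + 169 − 338·(0.173648) ≈ 338 − 58.6931 ≈ 279.307
c ≈ √279.307 ≈ 16.7125

c = 16.71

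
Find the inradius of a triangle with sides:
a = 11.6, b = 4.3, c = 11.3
r = Area/s where s is the semi-perimeter.
s = (11.6 + 4.3 + 11.3)/2 = 27.2/2 = 13.6
Area = √(s(s−a)(s−b)(s−c)) = √(13.6·2·9.3·2.3) ≈ √581.808 ≈ 24.1207
r ≈ 24.1207/13.6 ≈ 1.77358

r = 1.774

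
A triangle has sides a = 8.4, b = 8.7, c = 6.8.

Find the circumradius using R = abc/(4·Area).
First find the area with Heron's formula.
s = (8.4 + 8.7 + 6.8)/2 = 11.95
Area = √(s(s−a)(s−b)(s−c)) = √(11.95·3.55·3.25·5.15) ≈ √710.047 ≈ 26.6467
abc = 8.4·8.7·6.8 = 496.944
R = abc/(4·Area) ≈ 496.944/(4·26.6467) = 496.944/106.587 ≈ 4.66234

R = 4.662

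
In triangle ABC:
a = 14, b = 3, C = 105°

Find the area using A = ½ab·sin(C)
A = ½·a·b·sin(C) = ½·14·3·sin(105°)
sin(105°) ≈ 0.965926
A ≈ ½·42·0.965926 = 21·0.965926 ≈ 20.2844

Area = 20.28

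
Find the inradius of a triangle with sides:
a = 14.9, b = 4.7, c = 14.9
r = Area/s where s is the semi-perimeter.
s = (14.9 + 4.7 + 14.9)/2 = 34.5/2 = 17.25
Area = √(s(s−a)(s−b)(s−c)) = √(17.25·2.35·12.55·2.35) ≈ √1195.55 ≈ 34.5768
r ≈ 34.5768/17.25 ≈ 2.00445

r = 2.004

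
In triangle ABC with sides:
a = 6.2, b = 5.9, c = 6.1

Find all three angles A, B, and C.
Law of cosines for each angle (a² = 38.44, b² = 34.81, c² = 37.21):
cos(A) = (b² + c² − a²)/(2bc) = (34.81 + 37.21 − 38.44)/(2·5.9·6.1) = 33.58/71.98 ≈ 0.466518  ⇒  A ≈ 62.1915°
cos(B) = (a² + c² − b²)/(2ac) = (38.44 + 37.21 − 34.81)/(2·6.2·6.1) = 40.84/75.64 ≈ 0.539926  ⇒  B ≈ 57.3214°
cos(C) = (a² + b² − c²)/(2ab) = (38.44 + 34.81 − 37.21)/(2·6.2·5.9) = 36.04/73.16 ≈ 0.492619  ⇒  C ≈ 60.4871°
Check: A + B + C ≈ 180°

A = 62.19°, B = 57.32°, C = 60.49°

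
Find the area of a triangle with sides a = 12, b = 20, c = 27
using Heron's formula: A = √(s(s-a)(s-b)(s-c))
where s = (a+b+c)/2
s = (12 + 20 + 27)/2 = 59/2 = 29.5
s − a = 17.5, s − b = 9.5, s − c = 2.5
s(s−a)(s−b)(s−c) = 29.5·17.5·9.5·2.5 = 12260.9375
Area = √12260.9375 ≈ 110.729

s = 29.5, Area = 110.7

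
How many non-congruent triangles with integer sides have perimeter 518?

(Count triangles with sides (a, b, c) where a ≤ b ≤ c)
Let a ≤ b ≤ c with a + b + c = 518. The only binding inequality is a + b > c, i.e. 518 − c > c, so c < 518/2; and c ≥ 518/3 since c is the largest side.
So 173 ≤ c ≤ 258. For each c, b runs from ⌈(518 − c)/2⌉ up to c (then a = 518 − b − c satisfies 1 ≤ a ≤ b automatically), giving c − ⌈(518 − c)/2⌉ + 1 choices.
Summing over c: 1 + 3 + 4 + 6 + … + 127 + 129  (86 terms, c = 173, …, 258) = 5590
Check (closed form: nearest integer to p²/48 for even p, (p+3)²/48 for odd p): 518²/48 = 268324/48 ≈ 5590.08 → 5590

5590 triangles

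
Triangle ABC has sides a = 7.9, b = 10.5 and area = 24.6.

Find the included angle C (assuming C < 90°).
Area = ½·a·b·sin(C)  ⇒  sin(C) = 2·Area/(a·b) = 2·24.6/(7.9·10.5) = 49.2/82.95 ≈ 0.593128
C = arcsin(0.593128) ≈ 36.3793° (taking the acute solution since C < 90°)

C = 36.38°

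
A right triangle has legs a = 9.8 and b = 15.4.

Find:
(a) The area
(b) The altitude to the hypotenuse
(a) The legs are perpendicular, so Area = ½·a·b = ½·9.8·15.4 = ½·150.92 = 75.46
(b) Hypotenuse c = √(a² + b²) = √(96.04 + 237.16) = √333.2 ≈ 18.2538
    Area = ½·c·h_c  ⇒  h_c = 2·Area/c = 150.92/18.2538 ≈ 8.26788

Area = 75.46, h_c = 8.268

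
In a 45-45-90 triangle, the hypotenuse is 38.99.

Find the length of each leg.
In a 45-45-90 triangle hypotenuse = leg·√2, so leg = hypotenuse/√2.
Leg = 38.99/√2 ≈ 38.99/1.41421 ≈ 27.5701

Each leg = 27.57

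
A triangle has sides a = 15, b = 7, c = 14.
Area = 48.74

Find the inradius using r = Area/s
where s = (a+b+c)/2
s = (15 + 7 + 14)/2 = 36/2 = 18
r = Area/s = 48.74/18 ≈ 2.70778

r = 2.708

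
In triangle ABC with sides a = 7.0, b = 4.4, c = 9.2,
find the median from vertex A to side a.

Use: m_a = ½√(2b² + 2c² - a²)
m_a = ½√(2·4.4² + 2·9.2² − 7.0²) = ½√(2·19.36 + 2·84.64 − 49) = ½√(38.72 + 169.28 − 49) = ½√159
√159 ≈ 12.6095, so m_a ≈ 6.30476

m_a = 6.305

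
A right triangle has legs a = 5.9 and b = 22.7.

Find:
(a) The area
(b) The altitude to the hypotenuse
(a) The legs are perpendicular, so Area = ½·a·b = ½·5.9·22.7 = ½·133.93 = 66.965
(b) Hypotenuse c = √(a² + b²) = √(34.81 + 515.29) = √550.1 ≈ 23.4542
    Area = ½·c·h_c  ⇒  h_c = 2·Area/c = 133.93/23.4542 ≈ 5.71028

Area = 66.965, h_c = 5.71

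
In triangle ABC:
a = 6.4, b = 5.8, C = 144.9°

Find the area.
Two sides and the included angle (SAS): A = ½·a·b·sin(C) = ½·6.4·5.8·sin(144.9°)
sin(144.9°) ≈ 0.575005
A ≈ ½·37.12·0.575005 = 18.56·0.575005 ≈ 10.6721

Area = 10.67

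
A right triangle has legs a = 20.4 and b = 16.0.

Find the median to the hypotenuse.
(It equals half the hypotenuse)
Hypotenuse c = √(a² + b²) = √(416.16 + 256) = √672.16 ≈ 25.926
Median to hypotenuse = c/2 ≈ 25.926/2 ≈ 12.963

Median = 12.96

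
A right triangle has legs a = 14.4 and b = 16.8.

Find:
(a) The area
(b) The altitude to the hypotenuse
(a) The legs are perpendicular, so Area = ½·a·b = ½·14.4·16.8 = ½·241.92 = 120.96
(b) Hypotenuse c = √(a² + b²) = √(207.36 + 282.24) = √489.6 ≈ 22.1269
    Area = ½·c·h_c  ⇒  h_c = 2·Area/c = 241.92/22.1269 ≈ 10.9333

Area = 120.96, h_c = 10.93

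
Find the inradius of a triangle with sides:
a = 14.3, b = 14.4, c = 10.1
r = Area/s where s is the semi-perimeter.
s = (14.3 + 14.4 + 10.1)/2 = 38.8/2 = 19.4
Area = √(s(s−a)(s−b)(s−c)) = √(19.4·5.1·5·9.3) ≈ √4600.71 ≈ 67.8285
r ≈ 67.8285/19.4 ≈ 3.49632

r = 3.496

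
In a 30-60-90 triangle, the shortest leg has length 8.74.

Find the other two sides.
In a 30-60-90 triangle the sides are in ratio 1 : √3 : 2 (short leg : long leg : hypotenuse).
Long leg = 8.74·√3 ≈ 8.74·1.73205 ≈ 15.1381
Hypotenuse = 2·8.74 = 17.48

Long leg = 8.74√3 = 15.14, Hypotenuse = 17.48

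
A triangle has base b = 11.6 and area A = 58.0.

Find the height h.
A = ½·b·h  ⇒  h = 2A/b = 2·58.0/11.6 = 116/11.6 ≈ 10

h = 10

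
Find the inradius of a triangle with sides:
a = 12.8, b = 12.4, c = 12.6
r = Area/s where s is the semi-perimeter.
s = (12.8 + 12.4 + 12.6)/2 = 37.8/2 = 18.9
Area = √(s(s−a)(s−b)(s−c)) = √(18.9·6.1·6.5·6.3) ≈ √4721.13 ≈ 68.7104
r ≈ 68.7104/18.9 ≈ 3.63547

r = 3.635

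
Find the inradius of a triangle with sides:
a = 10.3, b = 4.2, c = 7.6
r = Area/s where s is the semi-perimeter.
s = (10.3 + 4.2 + 7.6)/2 = 22.1/2 = 11.05
Area = √(s(s−a)(s−b)(s−c)) = √(11.05·0.75·6.85·3.45) ≈ √195.854 ≈ 13.9948
r ≈ 13.9948/11.05 ≈ 1.2665

r = 1.266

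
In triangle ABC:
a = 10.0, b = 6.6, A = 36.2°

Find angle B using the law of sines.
a/sin(A) = b/sin(B)  ⇒  sin(B) = b·sin(A)/a = 6.6·sin(36.2°)/10.0
sin(36.2°) ≈ 0.590606
sin(B) ≈ 6.6·0.590606/10.0 ≈ 3.898/10.0 ≈ 0.3898
B = arcsin(0.3898) ≈ 22.942°
(Since b ≤ a we need B ≤ A, so the obtuse alternative 180° − 22.942° ≈ 157.058° is rejected.)

B = 22.94°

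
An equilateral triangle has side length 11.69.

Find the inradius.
r = Area/s with s the semi-perimeter.
Area = (√3/4)·11.69² = (√3/4)·136.6561 ≈ 0.433013·136.6561 ≈ 59.1738
s = 3·11.69/2 = 17.535
r ≈ 59.1738/17.535 ≈ 3.37461
(Equivalently r = side/(2√3) = 11.69/3.4641 ≈ 3.37461.)

r = 3.375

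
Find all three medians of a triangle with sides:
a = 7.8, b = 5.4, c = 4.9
Median formula: m_a = ½√(2b² + 2c² − a²) (and cyclically). a² = 60.84, b² = 29.16, c² = 24.01.
m_a = ½√(2·29.16 + 2·24.01 − 60.84) = ½√45.5 ≈ ½·6.74537 ≈ 3.37268
m_b = ½√(2·60.84 + 2·24.01 − 29.16) = ½√140.54 ≈ ½·11.855 ≈ 5.92748
m_c = ½√(2·60.84 + 2·29.16 − 24.01) = ½√155.99 ≈ ½·12.4896 ≈ 6.2448

m_a = 3.373, m_b = 5.927, m_c = 6.245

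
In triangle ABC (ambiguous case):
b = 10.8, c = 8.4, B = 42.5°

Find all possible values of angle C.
b/sin(B) = c/sin(C)  ⇒  sin(C) = c·sin(B)/b = 8.4·sin(42.5°)/10.8
sin(42.5°) ≈ 0.67559
sin(C) ≈ 8.4·0.67559/10.8 ≈ 5.67496/10.8 ≈ 0.525459
Candidate 1: C₁ = arcsin(0.525459) ≈ 31.6992°  →  A = 180° − 42.5° − 31.6992° ≈ 105.801° > 0, valid
Candidate 2: C₂ = 180° − C₁ ≈ 148.301°  →  A = 180° − 42.5° − 148.301° ≈ -10.8008° ≤ 0, not a valid triangle

C = 31.7° (one solution)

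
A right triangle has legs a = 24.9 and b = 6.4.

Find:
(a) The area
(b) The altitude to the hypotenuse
(a) The legs are perpendicular, so Area = ½·a·b = ½·24.9·6.4 = ½·159.36 = 79.68
(b) Hypotenuse c = √(a² + b²) = √(620.01 + 40.96) = √660.97 ≈ 25.7093
    Area = ½·c·h_c  ⇒  h_c = 2·Area/c = 159.36/25.7093 ≈ 6.19853

Area = 79.68, h_c = 6.199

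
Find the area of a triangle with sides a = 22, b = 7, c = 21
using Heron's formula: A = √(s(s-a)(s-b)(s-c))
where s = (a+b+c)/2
s = (22 + 7 + 21)/2 = 50/2 = 25
s − a = 3, s − b = 18, s − c = 4
s(s−a)(s−b)(s−c) = 25·3·18·4 = 5400
Area = √5400 ≈ 73.4847

s = 25.0, Area = 73.48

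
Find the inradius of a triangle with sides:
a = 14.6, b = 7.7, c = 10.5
r = Area/s where s is the semi-perimeter.
s = (14.6 + 7.7 + 10.5)/2 = 32.8/2 = 16.4
Area = √(s(s−a)(s−b)(s−c)) = √(16.4·1.8·8.7·5.9) ≈ √1515.26 ≈ 38.9264
r ≈ 38.9264/16.4 ≈ 2.37356

r = 2.374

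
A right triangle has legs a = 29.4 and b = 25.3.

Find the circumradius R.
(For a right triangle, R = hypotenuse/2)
Hypotenuse c = √(a² + b²) = √(864.36 + 640.09) = √1504.45 ≈ 38.7872
R = c/2 ≈ 38.7872/2 ≈ 19.3936

R = 19.39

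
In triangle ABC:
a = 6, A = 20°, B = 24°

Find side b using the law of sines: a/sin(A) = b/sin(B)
a/sin(A) = b/sin(B)  ⇒  b = a·sin(B)/sin(A) = 6·sin(24°)/sin(20°)
sin(24°) ≈ 0.406737, sin(20°) ≈ 0.34202
b ≈ 6·0.406737/0.34202 ≈ 2.44042/0.34202 ≈ 7.13531

b = 7.135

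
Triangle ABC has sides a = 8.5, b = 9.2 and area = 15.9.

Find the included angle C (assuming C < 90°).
Area = ½·a·b·sin(C)  ⇒  sin(C) = 2·Area/(a·b) = 2·15.9/(8.5·9.2) = 31.8/78.2 ≈ 0.40665
C = arcsin(0.40665) ≈ 23.9945° (taking the acute solution since C < 90°)

C = 23.99°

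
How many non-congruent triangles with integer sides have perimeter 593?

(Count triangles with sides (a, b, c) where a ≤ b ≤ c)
Let a ≤ b ≤ c with a + b + c = 593. The only binding inequality is a + b > c, i.e. 593 − c > c, so c < 593/2; and c ≥ 593/3 since c is the largest side.
So 198 ≤ c ≤ 296. For each c, b runs from ⌈(593 − c)/2⌉ up to c (then a = 593 − b − c satisfies 1 ≤ a ≤ b automatically), giving c − ⌈(593 − c)/2⌉ + 1 choices.
Summing over c: 1 + 3 + 4 + 6 + … + 147 + 148  (99 terms, c = 198, …, 296) = 7400
Check (closed form: nearest integer to p²/48 for even p, (p+3)²/48 for odd p): (593+3)²/48 = 596²/48 = 355216/48 ≈ 7400.33 → 7400

7400 triangles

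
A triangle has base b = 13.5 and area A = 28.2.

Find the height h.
A = ½·b·h  ⇒  h = 2A/b = 2·28.2/13.5 = 56.4/13.5 ≈ 4.17778

h = 4.178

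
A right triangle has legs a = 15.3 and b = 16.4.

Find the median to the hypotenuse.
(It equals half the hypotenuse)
Hypotenuse c = √(a² + b²) = √(234.09 + 268.96) = √503.05 ≈ 22.4288
Median to hypotenuse = c/2 ≈ 22.4288/2 ≈ 11.2144

Median = 11.21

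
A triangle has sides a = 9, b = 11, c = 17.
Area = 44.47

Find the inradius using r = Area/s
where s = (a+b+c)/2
s = (9 + 11 + 17)/2 = 37/2 = 18.5
r = Area/s = 44.47/18.5 ≈ 2.40378

r = 2.404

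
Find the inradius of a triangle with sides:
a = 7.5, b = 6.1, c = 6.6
r = Area/s where s is the semi-perimeter.
s = (7.5 + 6.1 + 6.6)/2 = 20.2/2 = 10.1
Area = √(s(s−a)(s−b)(s−c)) = √(10.1·2.6·4·3.5) ≈ √367.64 ≈ 19.1739
r ≈ 19.1739/10.1 ≈ 1.89841

r = 1.898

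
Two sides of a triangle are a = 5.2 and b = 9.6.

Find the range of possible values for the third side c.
Triangle inequality: |a − b| < c < a + b
|a − b| = |5.2 − 9.6| = 4.4
a + b = 5.2 + 9.6 = 14.8

4.4 < c < 14.8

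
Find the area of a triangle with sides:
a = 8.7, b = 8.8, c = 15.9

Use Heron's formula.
s = (8.7 + 8.8 + 15.9)/2 = 33.4/2 = 16.7
s − a = 8, s − b = 7.9, s − c = 0.8
s(s−a)(s−b)(s−c) = 16.7·8·7.9·0.8 ≈ 844.352
Area = √844.352 ≈ 29.0577

Area = 29.06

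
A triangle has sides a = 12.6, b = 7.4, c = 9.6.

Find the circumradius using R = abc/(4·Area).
First find the area with Heron's formula.
s = (12.6 + 7.4 + 9.6)/2 = 14.8
Area = √(s(s−a)(s−b)(s−c)) = √(14.8·2.2·7.4·5.2) ≈ √1252.91 ≈ 35.3965
abc = 12.6·7.4·9.6 = 895.104
R = abc/(4·Area) ≈ 895.104/(4·35.3965) = 895.104/141.586 ≈ 6.32199

R = 6.322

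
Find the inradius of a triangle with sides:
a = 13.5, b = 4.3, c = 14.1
r = Area/s where s is the semi-perimeter.
s = (13.5 + 4.3 + 14.1)/2 = 31.9/2 = 15.95
Area = √(s(s−a)(s−b)(s−c)) = √(15.95·2.45·11.65·1.85) ≈ √842.218 ≈ 29.021
r ≈ 29.021/15.95 ≈ 1.8195

r = 1.819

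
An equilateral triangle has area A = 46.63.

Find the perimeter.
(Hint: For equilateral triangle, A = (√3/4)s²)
A = (√3/4)s²  ⇒  s² = 4A/√3 = 4·46.63/√3 = 186.52/1.73205 ≈ 107.687
s ≈ √107.687 ≈ 10.3773
Perimeter = 3s ≈ 3·10.3773 ≈ 31.1318

Perimeter = 31.13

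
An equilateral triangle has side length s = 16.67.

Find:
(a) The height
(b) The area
(a) The height splits the triangle into two 30-60-90 halves: h = s·√3/2 = 16.67·1.73205/2 ≈ 28.8733/2 ≈ 14.4366
(b) Area = (√3/4)·s² = (√3/4)·16.67² = (√3/4)·277.8889 ≈ 0.433013·277.8889 ≈ 120.329

Height = 14.44, Area = 120.3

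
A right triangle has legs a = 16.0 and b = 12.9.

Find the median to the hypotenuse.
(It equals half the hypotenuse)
Hypotenuse c = √(a² + b²) = √(256 + 166.41) = √422.41 ≈ 20.5526
Median to hypotenuse = c/2 ≈ 20.5526/2 ≈ 10.2763

Median = 10.28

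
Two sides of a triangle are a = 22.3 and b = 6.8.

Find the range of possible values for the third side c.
Triangle inequality: |a − b| < c < a + b
|a − b| = |22.3 − 6.8| = 15.5
a + b = 22.3 + 6.8 = 29.1

15.5 < c < 29.1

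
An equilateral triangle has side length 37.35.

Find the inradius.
r = Area/s with s the semi-perimeter.
Area = (√3/4)·37.35² = (√3/4)·1395.0225 ≈ 0.433013·1395.0225 ≈ 604.062
s = 3·37.35/2 = 56.025
r ≈ 604.062/56.025 ≈ 10.782
(Equivalently r = side/(2√3) = 37.35/3.4641 ≈ 10.782.)

r = 10.78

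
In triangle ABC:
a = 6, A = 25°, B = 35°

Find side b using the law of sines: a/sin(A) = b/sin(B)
a/sin(A) = b/sin(B)  ⇒  b = a·sin(B)/sin(A) = 6·sin(35°)/sin(25°)
sin(35°) ≈ 0.573576, sin(25°) ≈ 0.422618
b ≈ 6·0.573576/0.422618 ≈ 3.44146/0.422618 ≈ 8.14318

b = 8.143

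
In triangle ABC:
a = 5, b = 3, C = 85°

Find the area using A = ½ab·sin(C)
A = ½·a·b·sin(C) = ½·5·3·sin(85°)
sin(85°) ≈ 0.996195
A ≈ ½·15·0.996195 = 7.5·0.996195 ≈ 7.47146

Area = 7.471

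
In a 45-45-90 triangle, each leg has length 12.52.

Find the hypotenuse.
In a 45-45-90 triangle the sides are in ratio 1 : 1 : √2, so hypotenuse = leg·√2.
Hypotenuse = 12.52·√2 ≈ 12.52·1.41421 ≈ 17.706

Hypotenuse = 12.52√2 = 17.71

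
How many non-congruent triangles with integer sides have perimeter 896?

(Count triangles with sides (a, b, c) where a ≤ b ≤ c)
Let a ≤ b ≤ c with a + b + c = 896. The only binding inequality is a + b > c, i.e. 896 − c > c, so c < 896/2; and c ≥ 896/3 since c is the largest side.
So 299 ≤ c ≤ 447. For each c, b runs from ⌈(896 − c)/2⌉ up to c (then a = 896 − b − c satisfies 1 ≤ a ≤ b automatically), giving c − ⌈(896 − c)/2⌉ + 1 choices.
Summing over c: 1 + 3 + 4 + 6 + … + 222 + 223  (149 terms, c = 299, …, 447) = 16725
Check (closed form: nearest integer to p²/48 for even p, (p+3)²/48 for odd p): 896²/48 = 802816/48 ≈ 16725.33 → 16725

16725 triangles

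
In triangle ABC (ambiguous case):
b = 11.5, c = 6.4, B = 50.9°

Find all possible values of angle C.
b/sin(B) = c/sin(C)  ⇒  sin(C) = c·sin(B)/b = 6.4·sin(50.9°)/11.5
sin(50.9°) ≈ 0.776046
sin(C) ≈ 6.4·0.776046/11.5 ≈ 4.9667/11.5 ≈ 0.431887
Candidate 1: C₁ = arcsin(0.431887) ≈ 25.5874°  →  A = 180° − 50.9° − 25.5874° ≈ 103.513° > 0, valid
Candidate 2: C₂ = 180° − C₁ ≈ 154.413°  →  A = 180° − 50.9° − 154.413° ≈ -25.3126° ≤ 0, not a valid triangle

C = 25.59° (one solution)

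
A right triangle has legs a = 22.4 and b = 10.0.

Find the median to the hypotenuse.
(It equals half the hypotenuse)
Hypotenuse c = √(a² + b²) = √(501.76 + 100) = √601.76 ≈ 24.5308
Median to hypotenuse = c/2 ≈ 24.5308/2 ≈ 12.2654

Median = 12.27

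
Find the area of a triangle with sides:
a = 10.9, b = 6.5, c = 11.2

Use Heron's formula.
s = (10.9 + 6.5 + 11.2)/2 = 28.6/2 = 14.3
s − a = 3.4, s − b = 7.8, s − c = 3.1
s(s−a)(s−b)(s−c) = 14.3·3.4·7.8·3.1 ≈ 1175.63
Area = √1175.63 ≈ 34.2875

Area = 34.29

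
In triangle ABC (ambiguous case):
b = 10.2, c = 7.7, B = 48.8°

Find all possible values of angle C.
b/sin(B) = c/sin(C)  ⇒  sin(C) = c·sin(B)/b = 7.7·sin(48.8°)/10.2
sin(48.8°) ≈ 0.752415
sin(C) ≈ 7.7·0.752415/10.2 ≈ 5.79359/10.2 ≈ 0.567999
Candidate 1: C₁ = arcsin(0.567999) ≈ 34.6108°  →  A = 180° − 48.8° − 34.6108° ≈ 96.5892° > 0, valid
Candidate 2: C₂ = 180° − C₁ ≈ 145.389°  →  A = 180° − 48.8° − 145.389° ≈ -14.1892° ≤ 0, not a valid triangle

C = 34.61° (one solution)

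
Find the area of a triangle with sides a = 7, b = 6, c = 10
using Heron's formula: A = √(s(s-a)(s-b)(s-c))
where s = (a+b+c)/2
s = (7 + 6 + 10)/2 = 23/2 = 11.5
s − a = 4.5, s − b = 5.5, s − c = 1.5
s(s−a)(s−b)(s−c) = 11.5·4.5·5.5·1.5 = 426.9375
Area = √426.9375 ≈ 20.6625

s = 11.5, Area = 20.66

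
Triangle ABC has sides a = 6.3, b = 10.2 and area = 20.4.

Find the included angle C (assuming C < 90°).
Area = ½·a·b·sin(C)  ⇒  sin(C) = 2·Area/(a·b) = 2·20.4/(6.3·10.2) = 40.8/64.26 ≈ 0.634921
C = arcsin(0.634921) ≈ 39.4141° (taking the acute solution since C < 90°)

C = 39.41°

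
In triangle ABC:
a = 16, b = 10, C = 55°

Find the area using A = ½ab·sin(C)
A = ½·a·b·sin(C) = ½·16·10·sin(55°)
sin(55°) ≈ 0.819152
A ≈ ½·160·0.819152 = 80·0.819152 ≈ 65.5322

Area = 65.53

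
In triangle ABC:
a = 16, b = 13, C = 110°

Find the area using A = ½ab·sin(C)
A = ½·a·b·sin(C) = ½·16·13·sin(110°)
sin(110°) ≈ 0.939693
A ≈ ½·208·0.939693 = 104·0.939693 ≈ 97.728

Area = 97.73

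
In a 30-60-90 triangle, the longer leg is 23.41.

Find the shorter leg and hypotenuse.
In a 30-60-90 triangle the sides are in ratio 1 : √3 : 2, so short leg = long leg/√3 and hypotenuse = 2·(short leg).
Short leg = 23.41/√3 ≈ 23.41/1.73205 ≈ 13.5158
Hypotenuse = 2·13.5158 ≈ 27.0315

Short leg = 13.52, Hypotenuse = 27.03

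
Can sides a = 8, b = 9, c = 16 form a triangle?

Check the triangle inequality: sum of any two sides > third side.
a + b vs c: 8 + 9 = 17 > 16  ✓
a + c vs b: 8 + 16 = 24 > 9  ✓
b + c vs a: 9 + 16 = 25 > 8  ✓

Yes, triangle inequality satisfied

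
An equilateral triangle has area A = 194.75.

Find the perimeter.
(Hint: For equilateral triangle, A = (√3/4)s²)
A = (√3/4)s²  ⇒  s² = 4A/√3 = 4·194.75/√3 = 779/1.73205 ≈ 449.756
s ≈ √449.756 ≈ 21.2074
Perimeter = 3s ≈ 3·21.2074 ≈ 63.6223

Perimeter = 63.62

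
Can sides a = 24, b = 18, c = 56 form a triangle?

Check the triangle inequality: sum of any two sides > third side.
a + b vs c: 24 + 18 = 42 ≤ 56  ✗
a + c vs b: 24 + 56 = 80 > 18  ✓
b + c vs a: 18 + 56 = 74 > 24  ✓

No: 24 + 18 = 42 is not > 56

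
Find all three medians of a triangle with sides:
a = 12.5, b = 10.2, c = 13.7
Median formula: m_a = ½√(2b² + 2c² − a²) (and cyclically). a² = 156.25, b² = 104.04, c² = 187.69.
m_a = ½√(2·104.04 + 2·187.69 − 156.25) = ½√427.21 ≈ ½·20.6691 ≈ 10.3345
m_b = ½√(2·156.25 + 2·187.69 − 104.04) = ½√583.84 ≈ ½·24.1628 ≈ 12.0814
m_c = ½√(2·156.25 + 2·104.04 − 187.69) = ½√332.89 ≈ ½·18.2453 ≈ 9.12264

m_a = 10.33, m_b = 12.08, m_c = 9.123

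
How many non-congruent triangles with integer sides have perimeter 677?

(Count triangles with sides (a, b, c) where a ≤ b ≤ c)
Let a ≤ b ≤ c with a + b + c = 677. The only binding inequality is a + b > c, i.e. 677 − c > c, so c < 677/2; and c ≥ 677/3 since c is the largest side.
So 226 ≤ c ≤ 338. For each c, b runs from ⌈(677 − c)/2⌉ up to c (then a = 677 − b − c satisfies 1 ≤ a ≤ b automatically), giving c − ⌈(677 − c)/2⌉ + 1 choices.
Summing over c: 1 + 3 + 4 + 6 + … + 168 + 169  (113 terms, c = 226, …, 338) = 9633
Check (closed form: nearest integer to p²/48 for even p, (p+3)²/48 for odd p): (677+3)²/48 = 680²/48 = 462400/48 ≈ 9633.33 → 9633

9633 triangles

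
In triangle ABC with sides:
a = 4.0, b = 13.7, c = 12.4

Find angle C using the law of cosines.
c² = a² + b² − 2ab·cos(C)  ⇒  cos(C) = (a² + b² − c²)/(2ab)
cos(C) = (4.0² + 13.7² − 12.4²)/(2·4.0·13.7) = (16 + 187.69 − 153.76)/109.6 = 49.93/109.6 ≈ 0.455566
C = arccos(0.455566) ≈ 62.8987°

C = 62.9°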